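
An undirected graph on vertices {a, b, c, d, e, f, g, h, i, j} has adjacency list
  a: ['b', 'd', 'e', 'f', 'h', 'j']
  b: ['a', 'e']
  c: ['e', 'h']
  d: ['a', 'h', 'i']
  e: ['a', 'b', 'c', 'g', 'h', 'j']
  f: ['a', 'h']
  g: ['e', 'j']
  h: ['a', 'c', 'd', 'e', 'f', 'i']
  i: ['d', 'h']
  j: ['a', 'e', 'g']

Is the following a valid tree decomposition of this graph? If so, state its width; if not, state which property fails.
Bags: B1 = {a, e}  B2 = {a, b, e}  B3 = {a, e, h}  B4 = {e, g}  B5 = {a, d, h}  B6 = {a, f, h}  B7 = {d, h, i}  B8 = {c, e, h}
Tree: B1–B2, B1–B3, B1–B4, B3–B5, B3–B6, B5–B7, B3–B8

A tree decomposition must satisfy three properties: every vertex lies in some bag; for every edge, both endpoints lie together in some bag; and for every vertex, the bags containing it form a connected subtree. Here vertex j appears in no bag, so the decomposition is invalid.

No — vertex j appears in no bag.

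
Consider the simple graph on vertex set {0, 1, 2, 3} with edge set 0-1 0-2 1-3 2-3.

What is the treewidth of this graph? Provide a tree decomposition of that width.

Each bag holds 3 vertices, so the decomposition has width 2, which upper-bounds the treewidth. Since 3–1–0–2–3 is a cycle in G, G is not acyclic. Forests are exactly the graphs of treewidth ≤ 1, so tw(G) ≥ 2. Therefore the treewidth is 2.

Treewidth 2.
Bags: B1 = {0, 1, 3}  B2 = {0, 2, 3}
Tree: B1–B2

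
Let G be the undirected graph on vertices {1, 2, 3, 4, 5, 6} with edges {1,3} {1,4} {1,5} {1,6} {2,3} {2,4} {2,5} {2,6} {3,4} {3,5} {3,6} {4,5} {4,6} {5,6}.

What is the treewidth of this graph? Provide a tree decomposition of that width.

The largest bag has 5 vertices, giving width 4; this decomposition certifies tw(G) ≤ 4. Conversely, {1, 3, 4, 5, 6} is a clique of size 5, and the vertices of any clique must share a bag in every tree decomposition; so some bag has ≥ 5 vertices and tw(G) ≥ 4. Hence tw(G) = 4 exactly.

Treewidth 4.
One optimal decomposition is:
Bags: B1 = {2, 3, 4, 5, 6}  B2 = {1, 3, 4, 5, 6}
Tree: B1–B2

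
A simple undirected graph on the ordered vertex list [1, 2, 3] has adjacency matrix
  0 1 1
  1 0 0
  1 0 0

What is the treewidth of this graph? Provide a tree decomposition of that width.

Treewidth 1.
Bags: B1 = {1, 3}  B2 = {1, 2}
Tree: B1–B2

Each bag holds 2 vertices, so the decomposition has width 1, which upper-bounds the treewidth. G has an edge, so its treewidth is at least 1. The upper and lower bounds meet at 1, so that is the treewidth.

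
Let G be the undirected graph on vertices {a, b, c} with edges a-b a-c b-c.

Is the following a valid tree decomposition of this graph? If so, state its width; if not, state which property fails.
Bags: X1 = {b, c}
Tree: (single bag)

A tree decomposition must satisfy three properties: every vertex lies in some bag; for every edge, both endpoints lie together in some bag; and for every vertex, the bags containing it form a connected subtree. Here vertex a appears in no bag, so the decomposition is invalid.

No — vertex a appears in no bag.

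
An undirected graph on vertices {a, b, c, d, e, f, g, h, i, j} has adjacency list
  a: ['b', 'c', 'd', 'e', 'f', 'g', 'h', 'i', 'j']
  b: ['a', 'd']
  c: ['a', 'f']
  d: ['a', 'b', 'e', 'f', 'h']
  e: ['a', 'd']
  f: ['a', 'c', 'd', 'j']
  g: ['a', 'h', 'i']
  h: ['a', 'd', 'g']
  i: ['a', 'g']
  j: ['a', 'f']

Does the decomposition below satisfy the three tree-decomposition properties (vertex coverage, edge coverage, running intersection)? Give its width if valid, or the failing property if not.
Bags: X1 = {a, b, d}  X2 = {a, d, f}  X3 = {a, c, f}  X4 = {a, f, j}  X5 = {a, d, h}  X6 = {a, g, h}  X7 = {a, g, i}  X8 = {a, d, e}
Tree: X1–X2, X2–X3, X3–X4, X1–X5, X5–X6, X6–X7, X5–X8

Yes; width 2.

Vertex coverage: the bags together contain {a, b, c, d, e, f, g, h, i, j}, the full vertex set. Edge coverage: each edge of G has both endpoints in at least one bag. Running intersection: for every vertex, the bags containing it form a connected subtree. All three properties hold, so this is a valid tree decomposition of width max|bag| − 1 = 2, and hence tw(G) ≤ 2.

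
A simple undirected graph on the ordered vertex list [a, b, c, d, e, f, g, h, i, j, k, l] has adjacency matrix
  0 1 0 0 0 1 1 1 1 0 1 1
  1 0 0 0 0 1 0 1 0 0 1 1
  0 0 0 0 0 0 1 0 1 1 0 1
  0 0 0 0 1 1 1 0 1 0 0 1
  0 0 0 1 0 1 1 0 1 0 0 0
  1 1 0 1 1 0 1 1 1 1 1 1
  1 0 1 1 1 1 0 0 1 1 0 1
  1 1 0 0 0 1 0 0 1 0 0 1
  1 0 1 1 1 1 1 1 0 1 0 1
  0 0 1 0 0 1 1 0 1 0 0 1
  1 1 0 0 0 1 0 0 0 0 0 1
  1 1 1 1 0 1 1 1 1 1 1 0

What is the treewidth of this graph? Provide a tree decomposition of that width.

Every bag has size at most 5, so the width is 5 − 1 = 4 and tw(G) ≤ 4. For the lower bound, the 5 vertices {c, g, i, j, l} are pairwise adjacent, and any tree decomposition puts a clique entirely inside one bag — forcing width ≥ 4. Therefore the treewidth is 4.

Treewidth 4.
Bags: B1 = {a, f, g, i, l}  B2 = {d, f, g, i, l}  B3 = {f, g, i, j, l}  B4 = {a, f, h, i, l}  B5 = {a, b, f, h, l}  B6 = {d, e, f, g, i}  B7 = {a, b, f, k, l}  B8 = {c, g, i, j, l}
Tree: B1–B2, B2–B3, B1–B4, B4–B5, B2–B6, B5–B7, B3–B8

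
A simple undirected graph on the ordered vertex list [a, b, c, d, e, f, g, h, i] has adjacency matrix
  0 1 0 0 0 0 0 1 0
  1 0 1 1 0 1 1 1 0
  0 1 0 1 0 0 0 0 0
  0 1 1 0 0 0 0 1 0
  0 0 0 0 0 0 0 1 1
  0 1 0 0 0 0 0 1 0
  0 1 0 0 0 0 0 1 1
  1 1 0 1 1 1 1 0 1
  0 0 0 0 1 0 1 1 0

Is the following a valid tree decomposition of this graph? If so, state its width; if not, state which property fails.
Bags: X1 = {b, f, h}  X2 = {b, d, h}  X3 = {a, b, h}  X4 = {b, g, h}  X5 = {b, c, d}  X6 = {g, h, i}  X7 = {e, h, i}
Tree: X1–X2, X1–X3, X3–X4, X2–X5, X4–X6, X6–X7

Every vertex of G appears in some bag (union = {a, b, c, d, e, f, g, h, i}); every edge is covered by a bag; and for each vertex v the set of bags containing v is connected in the bag tree. The decomposition is therefore valid. The largest bag has 3 vertices, so the width is 2.

Yes; width 2.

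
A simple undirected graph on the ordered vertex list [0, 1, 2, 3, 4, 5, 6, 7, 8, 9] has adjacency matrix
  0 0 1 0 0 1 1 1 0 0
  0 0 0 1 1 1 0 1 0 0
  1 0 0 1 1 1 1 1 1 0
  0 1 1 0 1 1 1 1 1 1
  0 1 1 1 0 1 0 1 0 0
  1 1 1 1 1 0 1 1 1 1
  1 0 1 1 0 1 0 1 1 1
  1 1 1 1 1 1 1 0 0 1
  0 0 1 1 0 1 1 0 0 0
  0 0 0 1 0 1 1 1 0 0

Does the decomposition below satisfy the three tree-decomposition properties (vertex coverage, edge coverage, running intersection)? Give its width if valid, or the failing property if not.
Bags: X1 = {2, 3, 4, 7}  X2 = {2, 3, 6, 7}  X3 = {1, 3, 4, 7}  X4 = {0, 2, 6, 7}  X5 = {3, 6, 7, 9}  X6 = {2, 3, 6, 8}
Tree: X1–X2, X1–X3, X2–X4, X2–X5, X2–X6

A tree decomposition must satisfy three properties: every vertex lies in some bag; for every edge, both endpoints lie together in some bag; and for every vertex, the bags containing it form a connected subtree. Here vertex 5 appears in no bag, so the decomposition is invalid.

No — vertex 5 appears in no bag.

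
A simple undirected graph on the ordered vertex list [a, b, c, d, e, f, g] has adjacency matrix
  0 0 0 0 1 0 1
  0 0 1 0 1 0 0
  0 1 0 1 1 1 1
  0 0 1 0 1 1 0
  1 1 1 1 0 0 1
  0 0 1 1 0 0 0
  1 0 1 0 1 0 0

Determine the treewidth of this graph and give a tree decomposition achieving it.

Each bag holds 3 vertices, so the decomposition has width 2, which upper-bounds the treewidth. For the lower bound, the 3 vertices {c, d, e} are pairwise adjacent, and any tree decomposition puts a clique entirely inside one bag — forcing width ≥ 2. Combining the bounds, tw(G) = 2.

Treewidth 2.
Bags: B1 = {c, d, e}  B2 = {b, c, e}  B3 = {c, d, f}  B4 = {c, e, g}  B5 = {a, e, g}
Tree: B1–B2, B1–B3, B1–B4, B4–B5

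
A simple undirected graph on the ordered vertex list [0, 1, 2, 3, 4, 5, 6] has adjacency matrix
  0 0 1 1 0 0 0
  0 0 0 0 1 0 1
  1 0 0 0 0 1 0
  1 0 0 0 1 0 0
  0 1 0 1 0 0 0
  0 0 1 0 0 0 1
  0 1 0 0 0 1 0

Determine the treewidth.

2

A width-2 tree decomposition is:
Bags: B1 = {2, 5, 6}  B2 = {0, 2, 6}  B3 = {0, 3, 6}  B4 = {3, 4, 6}  B5 = {1, 4, 6}
Tree: B1–B2, B2–B3, B3–B4, B4–B5
The largest bag has 3 vertices, giving width 2; this decomposition certifies tw(G) ≤ 2. Since 6–5–2–0–3–4–1–6 is a cycle in G, G is not acyclic. Forests are exactly the graphs of treewidth ≤ 1, so tw(G) ≥ 2. Hence tw(G) = 2 exactly.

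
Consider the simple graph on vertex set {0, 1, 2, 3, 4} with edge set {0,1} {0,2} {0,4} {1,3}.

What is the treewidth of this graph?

A width-1 tree decomposition is:
Bags: B1 = {0, 2}  B2 = {0, 1}  B3 = {1, 3}  B4 = {0, 4}
Tree: B1–B2, B2–B3, B1–B4
Each bag holds 2 vertices, so the decomposition has width 1, which upper-bounds the treewidth. Since G has at least one edge (e.g. 0–2), it is not an edgeless graph, so tw(G) ≥ 1. The upper and lower bounds meet at 1, so that is the treewidth.

1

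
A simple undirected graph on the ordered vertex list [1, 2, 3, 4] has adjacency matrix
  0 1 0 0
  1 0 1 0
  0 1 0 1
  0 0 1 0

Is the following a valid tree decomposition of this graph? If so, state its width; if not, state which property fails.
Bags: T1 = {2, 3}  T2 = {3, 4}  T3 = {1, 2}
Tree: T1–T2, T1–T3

Vertex coverage: the bags together contain {1, 2, 3, 4}, the full vertex set. Edge coverage: each edge of G has both endpoints in at least one bag. Running intersection: for every vertex, the bags containing it form a connected subtree. All three properties hold, so this is a valid tree decomposition of width max|bag| − 1 = 1, and hence tw(G) ≤ 1.

Yes; width 1.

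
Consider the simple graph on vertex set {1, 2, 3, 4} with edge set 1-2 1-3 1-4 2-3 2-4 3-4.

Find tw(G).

A width-3 tree decomposition is:
Bags: B1 = {1, 2, 3, 4}
Tree: (single bag)
A single bag containing all 4 vertices is trivially a valid decomposition of width 3. On the other hand G contains the 4-clique {1, 2, 3, 4}. A clique must lie in a single bag of any decomposition, so no decomposition can have width below 3. Hence tw(G) = 3 exactly.

3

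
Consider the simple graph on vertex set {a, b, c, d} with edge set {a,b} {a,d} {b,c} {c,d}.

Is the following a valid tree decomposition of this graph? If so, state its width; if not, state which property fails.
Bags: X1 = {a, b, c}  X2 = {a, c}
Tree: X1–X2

No — vertex d appears in no bag.

A tree decomposition must satisfy three properties: every vertex lies in some bag; for every edge, both endpoints lie together in some bag; and for every vertex, the bags containing it form a connected subtree. Here vertex d appears in no bag, so the decomposition is invalid.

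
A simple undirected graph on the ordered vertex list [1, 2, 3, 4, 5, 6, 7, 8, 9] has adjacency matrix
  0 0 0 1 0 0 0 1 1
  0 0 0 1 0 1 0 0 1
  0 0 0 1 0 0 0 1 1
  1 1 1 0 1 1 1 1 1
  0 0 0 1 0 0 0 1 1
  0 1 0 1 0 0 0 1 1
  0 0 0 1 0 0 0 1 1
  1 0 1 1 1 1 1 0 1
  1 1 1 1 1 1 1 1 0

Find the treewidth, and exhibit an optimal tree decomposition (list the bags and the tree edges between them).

Treewidth 3.
One such decomposition:
Bags: B1 = {2, 4, 6, 9}  B2 = {4, 6, 8, 9}  B3 = {3, 4, 8, 9}  B4 = {1, 4, 8, 9}  B5 = {4, 7, 8, 9}  B6 = {4, 5, 8, 9}
Tree: B1–B2, B2–B3, B3–B4, B3–B5, B3–B6

Each bag holds 4 vertices, so the decomposition has width 3, which upper-bounds the treewidth. On the other hand G contains the 4-clique {1, 4, 8, 9}. A clique must lie in a single bag of any decomposition, so no decomposition can have width below 3. Therefore the treewidth is 3.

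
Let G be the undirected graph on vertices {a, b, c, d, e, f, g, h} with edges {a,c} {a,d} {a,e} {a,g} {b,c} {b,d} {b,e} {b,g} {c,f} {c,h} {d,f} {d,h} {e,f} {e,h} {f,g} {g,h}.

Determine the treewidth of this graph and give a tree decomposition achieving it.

Each bag holds 5 vertices, so the decomposition has width 4, which upper-bounds the treewidth. For the lower bound: the 5 vertex sets {c,h}, {a,g}, {b,e}, {f}, {d} are disjoint, each induces a connected subgraph, and every pair is joined by at least one edge of G. Contracting each set to a single vertex therefore yields K_{5} as a minor, and since treewidth is minor-monotone, tw(G) ≥ tw(K_{5}) = 4. Combining the bounds, tw(G) = 4.

Treewidth 4.
One optimal decomposition is:
Bags: B1 = {a, b, c, f, h}  B2 = {a, b, f, g, h}  B3 = {a, b, e, f, h}  B4 = {a, b, d, f, h}
Tree: B1–B2, B2–B3, B3–B4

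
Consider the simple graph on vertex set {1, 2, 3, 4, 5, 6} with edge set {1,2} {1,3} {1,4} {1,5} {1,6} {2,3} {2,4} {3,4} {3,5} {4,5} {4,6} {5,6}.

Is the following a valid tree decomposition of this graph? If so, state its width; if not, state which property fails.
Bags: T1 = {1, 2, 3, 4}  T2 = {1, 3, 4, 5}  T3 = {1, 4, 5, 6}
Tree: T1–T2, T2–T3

Checking the three conditions: (i) the bags cover all of {1, 2, 3, 4, 5, 6}; (ii) for each edge, some bag contains both endpoints; (iii) the bags containing any fixed vertex form a subtree. All hold, so the decomposition is valid with width 4 − 1 = 3.

Yes; width 3.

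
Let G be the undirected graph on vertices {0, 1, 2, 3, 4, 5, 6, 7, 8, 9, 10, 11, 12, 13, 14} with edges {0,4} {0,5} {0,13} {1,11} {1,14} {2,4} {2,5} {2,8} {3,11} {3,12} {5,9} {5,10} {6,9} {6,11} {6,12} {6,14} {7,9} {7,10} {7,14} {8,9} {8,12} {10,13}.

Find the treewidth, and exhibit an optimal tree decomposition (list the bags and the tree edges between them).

Each bag holds 4 vertices, so the decomposition has width 3, which upper-bounds the treewidth. For the lower bound: the 4 vertex sets {0,4,13}, {10}, {5}, {2,7,8,9} are disjoint, each induces a connected subgraph, and every pair is joined by at least one edge of G. Contracting each set to a single vertex therefore yields K_{4} as a minor, and since treewidth is minor-monotone, tw(G) ≥ tw(K_{4}) = 3. Hence tw(G) = 3 exactly.

Treewidth 3.
One optimal decomposition is:
Bags: B1 = {0, 4, 10, 13}  B2 = {0, 4, 5, 10}  B3 = {2, 4, 5, 10}  B4 = {2, 5, 7, 10}  B5 = {2, 5, 7, 9}  B6 = {2, 7, 8, 9}  B7 = {7, 8, 9, 14}  B8 = {6, 8, 9, 14}  B9 = {6, 8, 12, 14}  B10 = {1, 6, 12, 14}  B11 = {1, 6, 11, 12}  B12 = {1, 3, 11, 12}
Tree: B1–B2, B2–B3, B3–B4, B4–B5, B5–B6, B6–B7, B7–B8, B8–B9, B9–B10, B10–B11, B11–B12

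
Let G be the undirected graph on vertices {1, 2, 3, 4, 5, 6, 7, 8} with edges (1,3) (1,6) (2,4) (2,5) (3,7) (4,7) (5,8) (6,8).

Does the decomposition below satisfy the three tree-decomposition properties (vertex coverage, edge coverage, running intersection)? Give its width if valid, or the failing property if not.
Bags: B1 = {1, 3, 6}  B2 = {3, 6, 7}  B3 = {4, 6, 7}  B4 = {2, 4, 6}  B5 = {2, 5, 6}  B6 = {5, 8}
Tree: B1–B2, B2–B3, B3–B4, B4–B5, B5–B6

A tree decomposition must satisfy three properties: every vertex lies in some bag; for every edge, both endpoints lie together in some bag; and for every vertex, the bags containing it form a connected subtree. Here edge (6,8) lies in no bag, so the decomposition is invalid.

No — edge (6,8) lies in no bag.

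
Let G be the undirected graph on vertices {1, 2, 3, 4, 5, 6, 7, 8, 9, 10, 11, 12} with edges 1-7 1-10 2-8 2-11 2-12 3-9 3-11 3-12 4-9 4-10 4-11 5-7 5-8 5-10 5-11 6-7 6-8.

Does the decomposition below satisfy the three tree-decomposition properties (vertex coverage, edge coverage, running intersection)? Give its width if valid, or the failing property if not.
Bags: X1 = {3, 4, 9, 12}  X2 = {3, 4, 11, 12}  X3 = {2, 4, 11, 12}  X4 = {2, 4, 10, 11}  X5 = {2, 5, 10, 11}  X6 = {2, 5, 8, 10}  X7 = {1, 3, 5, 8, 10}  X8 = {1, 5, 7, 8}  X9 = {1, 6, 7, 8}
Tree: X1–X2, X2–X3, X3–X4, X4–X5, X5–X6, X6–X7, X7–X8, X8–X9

No — bags containing vertex 3 are not connected in the tree.

A tree decomposition must satisfy three properties: every vertex lies in some bag; for every edge, both endpoints lie together in some bag; and for every vertex, the bags containing it form a connected subtree. Here bags containing vertex 3 are not connected in the tree, so the decomposition is invalid.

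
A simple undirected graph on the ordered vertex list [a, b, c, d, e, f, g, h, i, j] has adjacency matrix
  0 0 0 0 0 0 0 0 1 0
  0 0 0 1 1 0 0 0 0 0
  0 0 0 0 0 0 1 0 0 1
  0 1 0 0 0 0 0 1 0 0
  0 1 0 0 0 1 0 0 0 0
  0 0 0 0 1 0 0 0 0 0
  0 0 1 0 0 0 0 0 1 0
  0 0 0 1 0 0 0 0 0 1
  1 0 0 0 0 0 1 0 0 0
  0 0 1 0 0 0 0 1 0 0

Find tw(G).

A width-1 tree decomposition is:
Bags: B1 = {a, i}  B2 = {g, i}  B3 = {c, g}  B4 = {c, j}  B5 = {h, j}  B6 = {d, h}  B7 = {b, d}  B8 = {b, e}  B9 = {e, f}
Tree: B1–B2, B2–B3, B3–B4, B4–B5, B5–B6, B6–B7, B7–B8, B8–B9
Every bag has size at most 2, so the width is 2 − 1 = 1 and tw(G) ≤ 1. Any graph with an edge has treewidth ≥ 1, and G has the edge a–i. Combining the bounds, tw(G) = 1.

1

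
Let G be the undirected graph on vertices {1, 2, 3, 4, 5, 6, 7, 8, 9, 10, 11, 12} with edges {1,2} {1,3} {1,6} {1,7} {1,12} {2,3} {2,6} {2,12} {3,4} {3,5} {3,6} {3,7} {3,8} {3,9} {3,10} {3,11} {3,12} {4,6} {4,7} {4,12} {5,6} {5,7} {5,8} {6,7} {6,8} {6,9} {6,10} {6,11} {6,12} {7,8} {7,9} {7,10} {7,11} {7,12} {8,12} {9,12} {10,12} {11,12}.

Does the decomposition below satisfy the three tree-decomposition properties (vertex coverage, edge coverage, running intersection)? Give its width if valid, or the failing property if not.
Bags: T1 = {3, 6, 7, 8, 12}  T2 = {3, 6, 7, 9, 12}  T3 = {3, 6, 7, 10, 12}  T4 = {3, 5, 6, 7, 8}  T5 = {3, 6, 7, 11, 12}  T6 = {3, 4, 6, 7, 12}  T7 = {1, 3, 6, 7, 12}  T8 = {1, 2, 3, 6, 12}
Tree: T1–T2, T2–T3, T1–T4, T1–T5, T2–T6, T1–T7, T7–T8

Vertex coverage: the bags together contain {1, 2, 3, 4, 5, 6, 7, 8, 9, 10, 11, 12}, the full vertex set. Edge coverage: each edge of G has both endpoints in at least one bag. Running intersection: for every vertex, the bags containing it form a connected subtree. All three properties hold, so this is a valid tree decomposition of width max|bag| − 1 = 4, and hence tw(G) ≤ 4.

Yes; width 4.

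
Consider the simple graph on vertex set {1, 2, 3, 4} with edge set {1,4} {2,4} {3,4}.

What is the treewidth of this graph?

1

A width-1 tree decomposition is:
Bags: B1 = {1, 4}  B2 = {2, 4}  B3 = {3, 4}
Tree: B1–B2, B2–B3
Each bag holds 2 vertices, so the decomposition has width 1, which upper-bounds the treewidth. Any graph with an edge has treewidth ≥ 1, and G has the edge 4–1. Therefore the treewidth is 1.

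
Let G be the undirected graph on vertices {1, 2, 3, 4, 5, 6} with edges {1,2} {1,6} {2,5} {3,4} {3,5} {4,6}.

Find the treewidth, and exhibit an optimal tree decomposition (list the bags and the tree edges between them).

Treewidth 2.
Bags: B1 = {3, 4, 5}  B2 = {2, 4, 5}  B3 = {1, 2, 4}  B4 = {1, 4, 6}
Tree: B1–B2, B2–B3, B3–B4

The largest bag has 3 vertices, giving width 2; this decomposition certifies tw(G) ≤ 2. For the lower bound, G contains the cycle 4–3–5–2–1–6–4, so G is not a forest; only forests have treewidth ≤ 1, hence tw(G) ≥ 2. Therefore the treewidth is 2.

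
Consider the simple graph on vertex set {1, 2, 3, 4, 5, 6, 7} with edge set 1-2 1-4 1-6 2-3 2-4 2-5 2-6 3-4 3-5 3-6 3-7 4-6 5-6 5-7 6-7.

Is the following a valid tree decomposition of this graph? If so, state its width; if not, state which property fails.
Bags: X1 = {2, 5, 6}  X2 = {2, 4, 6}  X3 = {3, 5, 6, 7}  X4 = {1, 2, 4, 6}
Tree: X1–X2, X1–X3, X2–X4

No — edge (3,2) lies in no bag.

A tree decomposition must satisfy three properties: every vertex lies in some bag; for every edge, both endpoints lie together in some bag; and for every vertex, the bags containing it form a connected subtree. Here edge (3,2) lies in no bag, so the decomposition is invalid.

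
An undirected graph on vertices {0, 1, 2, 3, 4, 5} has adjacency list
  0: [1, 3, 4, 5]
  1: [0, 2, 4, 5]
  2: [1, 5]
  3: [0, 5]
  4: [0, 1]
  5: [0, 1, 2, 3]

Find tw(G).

2

A width-2 tree decomposition is:
Bags: B1 = {0, 3, 5}  B2 = {0, 1, 5}  B3 = {0, 1, 4}  B4 = {1, 2, 5}
Tree: B1–B2, B2–B3, B2–B4
Each bag holds 3 vertices, so the decomposition has width 2, which upper-bounds the treewidth. Conversely, {0, 1, 4} is a clique of size 3, and the vertices of any clique must share a bag in every tree decomposition; so some bag has ≥ 3 vertices and tw(G) ≥ 2. Combining the bounds, tw(G) = 2.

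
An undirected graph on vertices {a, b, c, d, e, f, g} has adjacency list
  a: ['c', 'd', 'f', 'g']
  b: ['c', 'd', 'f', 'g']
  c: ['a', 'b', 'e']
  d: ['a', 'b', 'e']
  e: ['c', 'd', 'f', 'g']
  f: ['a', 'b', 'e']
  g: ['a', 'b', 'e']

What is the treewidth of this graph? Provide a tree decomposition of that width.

Treewidth 3.
Bags: B1 = {a, b, d, e}  B2 = {a, b, c, e}  B3 = {a, b, e, f}  B4 = {a, b, e, g}
Tree: B1–B2, B2–B3, B3–B4

The largest bag has 4 vertices, giving width 3; this decomposition certifies tw(G) ≤ 3. For the lower bound: the 4 vertex sets {b,d}, {a,c}, {e}, {f} are disjoint, each induces a connected subgraph, and every pair is joined by at least one edge of G. Contracting each set to a single vertex therefore yields K_{4} as a minor, and since treewidth is minor-monotone, tw(G) ≥ tw(K_{4}) = 3. Therefore the treewidth is 3.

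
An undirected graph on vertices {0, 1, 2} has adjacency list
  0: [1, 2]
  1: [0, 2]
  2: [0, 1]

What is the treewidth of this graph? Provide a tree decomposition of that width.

Treewidth 2.
One optimal decomposition is:
Bags: B1 = {0, 1, 2}
Tree: (single bag)

A single bag containing all 3 vertices is trivially a valid decomposition of width 2. For the lower bound, the 3 vertices {0, 1, 2} are pairwise adjacent, and any tree decomposition puts a clique entirely inside one bag — forcing width ≥ 2. The upper and lower bounds meet at 2, so that is the treewidth.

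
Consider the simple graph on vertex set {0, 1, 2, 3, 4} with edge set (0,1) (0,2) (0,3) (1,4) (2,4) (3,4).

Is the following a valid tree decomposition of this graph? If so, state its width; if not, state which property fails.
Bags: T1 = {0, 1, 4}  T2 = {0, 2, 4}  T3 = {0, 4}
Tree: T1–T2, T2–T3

A tree decomposition must satisfy three properties: every vertex lies in some bag; for every edge, both endpoints lie together in some bag; and for every vertex, the bags containing it form a connected subtree. Here vertex 3 appears in no bag, so the decomposition is invalid.

No — vertex 3 appears in no bag.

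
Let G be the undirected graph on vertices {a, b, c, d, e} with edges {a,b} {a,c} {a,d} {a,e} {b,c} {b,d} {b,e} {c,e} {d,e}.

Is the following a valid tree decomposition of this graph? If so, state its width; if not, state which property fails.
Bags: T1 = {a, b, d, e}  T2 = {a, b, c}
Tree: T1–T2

No — edge (e,c) lies in no bag.

A tree decomposition must satisfy three properties: every vertex lies in some bag; for every edge, both endpoints lie together in some bag; and for every vertex, the bags containing it form a connected subtree. Here edge (e,c) lies in no bag, so the decomposition is invalid.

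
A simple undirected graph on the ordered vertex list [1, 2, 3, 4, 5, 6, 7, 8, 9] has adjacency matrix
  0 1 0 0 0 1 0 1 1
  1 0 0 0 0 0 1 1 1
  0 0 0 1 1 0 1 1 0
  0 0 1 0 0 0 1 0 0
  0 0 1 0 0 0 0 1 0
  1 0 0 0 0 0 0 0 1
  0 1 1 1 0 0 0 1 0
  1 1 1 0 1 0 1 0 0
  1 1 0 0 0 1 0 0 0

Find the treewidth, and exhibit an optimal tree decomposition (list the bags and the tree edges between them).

Treewidth 2.
Bags: B1 = {1, 2, 8}  B2 = {2, 7, 8}  B3 = {3, 7, 8}  B4 = {3, 5, 8}  B5 = {1, 2, 9}  B6 = {3, 4, 7}  B7 = {1, 6, 9}
Tree: B1–B2, B2–B3, B3–B4, B1–B5, B3–B6, B5–B7

Every bag has size at most 3, so the width is 3 − 1 = 2 and tw(G) ≤ 2. For the lower bound, the 3 vertices {1, 2, 8} are pairwise adjacent, and any tree decomposition puts a clique entirely inside one bag — forcing width ≥ 2. Combining the bounds, tw(G) = 2.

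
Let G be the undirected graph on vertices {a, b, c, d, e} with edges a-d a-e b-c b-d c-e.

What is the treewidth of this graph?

A width-2 tree decomposition is:
Bags: B1 = {a, d, e}  B2 = {b, d, e}  B3 = {b, c, e}
Tree: B1–B2, B2–B3
Every bag has size at most 3, so the width is 3 − 1 = 2 and tw(G) ≤ 2. For the lower bound, G contains the cycle e–a–d–b–c–e, so G is not a forest; only forests have treewidth ≤ 1, hence tw(G) ≥ 2. Therefore the treewidth is 2.

2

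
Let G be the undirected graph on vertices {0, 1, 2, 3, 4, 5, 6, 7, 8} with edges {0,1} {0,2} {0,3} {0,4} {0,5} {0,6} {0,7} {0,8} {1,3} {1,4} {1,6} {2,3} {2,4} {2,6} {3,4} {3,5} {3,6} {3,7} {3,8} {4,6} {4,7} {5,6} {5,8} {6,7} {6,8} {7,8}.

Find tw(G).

4

A width-4 tree decomposition is:
Bags: B1 = {0, 2, 3, 4, 6}  B2 = {0, 3, 4, 6, 7}  B3 = {0, 3, 6, 7, 8}  B4 = {0, 1, 3, 4, 6}  B5 = {0, 3, 5, 6, 8}
Tree: B1–B2, B2–B3, B2–B4, B3–B5
The largest bag has 5 vertices, giving width 4; this decomposition certifies tw(G) ≤ 4. On the other hand G contains the 5-clique {0, 3, 5, 6, 8}. A clique must lie in a single bag of any decomposition, so no decomposition can have width below 4. The upper and lower bounds meet at 4, so that is the treewidth.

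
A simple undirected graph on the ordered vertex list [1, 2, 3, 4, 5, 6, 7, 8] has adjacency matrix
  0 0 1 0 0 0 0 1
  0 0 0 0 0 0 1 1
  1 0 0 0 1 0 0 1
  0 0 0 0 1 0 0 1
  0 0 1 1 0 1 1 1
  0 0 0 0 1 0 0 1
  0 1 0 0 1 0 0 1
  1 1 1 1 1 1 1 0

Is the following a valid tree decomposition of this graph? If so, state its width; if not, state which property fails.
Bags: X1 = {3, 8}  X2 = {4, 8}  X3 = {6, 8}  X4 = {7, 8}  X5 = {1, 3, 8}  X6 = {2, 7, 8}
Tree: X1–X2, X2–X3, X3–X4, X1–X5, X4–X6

No — vertex 5 appears in no bag.

A tree decomposition must satisfy three properties: every vertex lies in some bag; for every edge, both endpoints lie together in some bag; and for every vertex, the bags containing it form a connected subtree. Here vertex 5 appears in no bag, so the decomposition is invalid.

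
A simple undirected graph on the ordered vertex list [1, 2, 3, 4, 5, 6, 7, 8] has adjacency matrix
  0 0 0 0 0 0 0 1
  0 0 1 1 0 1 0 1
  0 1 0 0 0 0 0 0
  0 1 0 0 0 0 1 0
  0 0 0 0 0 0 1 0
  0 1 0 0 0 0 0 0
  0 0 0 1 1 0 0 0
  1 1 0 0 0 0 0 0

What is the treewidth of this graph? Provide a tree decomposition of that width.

The largest bag has 2 vertices, giving width 1; this decomposition certifies tw(G) ≤ 1. G has an edge, so its treewidth is at least 1. The upper and lower bounds meet at 1, so that is the treewidth.

Treewidth 1.
One such decomposition:
Bags: B1 = {2, 8}  B2 = {2, 4}  B3 = {4, 7}  B4 = {2, 6}  B5 = {1, 8}  B6 = {2, 3}  B7 = {5, 7}
Tree: B1–B2, B2–B3, B2–B4, B1–B5, B1–B6, B3–B7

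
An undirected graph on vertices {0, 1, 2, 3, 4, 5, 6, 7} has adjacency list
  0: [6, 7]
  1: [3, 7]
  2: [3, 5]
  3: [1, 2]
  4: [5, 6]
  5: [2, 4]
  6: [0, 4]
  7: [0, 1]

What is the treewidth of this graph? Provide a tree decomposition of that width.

Treewidth 2.
Bags: B1 = {0, 6, 7}  B2 = {1, 6, 7}  B3 = {1, 3, 6}  B4 = {2, 3, 6}  B5 = {2, 5, 6}  B6 = {4, 5, 6}
Tree: B1–B2, B2–B3, B3–B4, B4–B5, B5–B6

Each bag holds 3 vertices, so the decomposition has width 2, which upper-bounds the treewidth. For the lower bound, G contains the cycle 6–0–7–1–3–2–5–4–6, so G is not a forest; only forests have treewidth ≤ 1, hence tw(G) ≥ 2. Combining the bounds, tw(G) = 2.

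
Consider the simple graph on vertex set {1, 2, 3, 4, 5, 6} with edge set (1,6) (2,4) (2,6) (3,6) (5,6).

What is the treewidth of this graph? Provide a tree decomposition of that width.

Treewidth 1.
One optimal decomposition is:
Bags: B1 = {2, 6}  B2 = {1, 6}  B3 = {3, 6}  B4 = {2, 4}  B5 = {5, 6}
Tree: B1–B2, B2–B3, B1–B4, B2–B5

The largest bag has 2 vertices, giving width 1; this decomposition certifies tw(G) ≤ 1. Since G has at least one edge (e.g. 2–6), it is not an edgeless graph, so tw(G) ≥ 1. Hence tw(G) = 1 exactly.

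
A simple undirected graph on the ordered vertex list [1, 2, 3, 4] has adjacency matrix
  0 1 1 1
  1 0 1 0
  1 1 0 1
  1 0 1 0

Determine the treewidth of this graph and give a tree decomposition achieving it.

Treewidth 2.
One optimal decomposition is:
Bags: B1 = {1, 2, 3}  B2 = {1, 3, 4}
Tree: B1–B2

The largest bag has 3 vertices, giving width 2; this decomposition certifies tw(G) ≤ 2. For the lower bound, the 3 vertices {1, 2, 3} are pairwise adjacent, and any tree decomposition puts a clique entirely inside one bag — forcing width ≥ 2. The upper and lower bounds meet at 2, so that is the treewidth.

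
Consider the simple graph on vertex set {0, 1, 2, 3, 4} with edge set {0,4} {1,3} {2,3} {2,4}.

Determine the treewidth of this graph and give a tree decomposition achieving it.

Every bag has size at most 2, so the width is 2 − 1 = 1 and tw(G) ≤ 1. Any graph with an edge has treewidth ≥ 1, and G has the edge 0–4. Hence tw(G) = 1 exactly.

Treewidth 1.
One such decomposition:
Bags: B1 = {0, 4}  B2 = {2, 4}  B3 = {2, 3}  B4 = {1, 3}
Tree: B1–B2, B2–B3, B3–B4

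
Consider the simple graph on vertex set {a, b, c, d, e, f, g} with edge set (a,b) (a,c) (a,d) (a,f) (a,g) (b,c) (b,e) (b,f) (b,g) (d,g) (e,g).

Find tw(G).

2

A width-2 tree decomposition is:
Bags: B1 = {a, b, g}  B2 = {b, e, g}  B3 = {a, b, c}  B4 = {a, b, f}  B5 = {a, d, g}
Tree: B1–B2, B1–B3, B3–B4, B1–B5
Each bag holds 3 vertices, so the decomposition has width 2, which upper-bounds the treewidth. On the other hand G contains the 3-clique {b, e, g}. A clique must lie in a single bag of any decomposition, so no decomposition can have width below 2. Combining the bounds, tw(G) = 2.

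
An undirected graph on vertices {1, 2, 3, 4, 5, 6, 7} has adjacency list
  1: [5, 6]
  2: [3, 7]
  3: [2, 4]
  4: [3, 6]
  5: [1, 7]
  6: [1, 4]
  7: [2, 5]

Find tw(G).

A width-2 tree decomposition is:
Bags: B1 = {2, 3, 4}  B2 = {2, 4, 7}  B3 = {4, 5, 7}  B4 = {1, 4, 5}  B5 = {1, 4, 6}
Tree: B1–B2, B2–B3, B3–B4, B4–B5
The largest bag has 3 vertices, giving width 2; this decomposition certifies tw(G) ≤ 2. For the lower bound, G contains the cycle 4–3–2–7–5–1–6–4, so G is not a forest; only forests have treewidth ≤ 1, hence tw(G) ≥ 2. Therefore the treewidth is 2.

2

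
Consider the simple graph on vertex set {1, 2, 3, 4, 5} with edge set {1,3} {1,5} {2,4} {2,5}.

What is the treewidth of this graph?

1

A width-1 tree decomposition is:
Bags: B1 = {1, 5}  B2 = {2, 5}  B3 = {1, 3}  B4 = {2, 4}
Tree: B1–B2, B1–B3, B2–B4
Every bag has size at most 2, so the width is 2 − 1 = 1 and tw(G) ≤ 1. Since G has at least one edge (e.g. 5–1), it is not an edgeless graph, so tw(G) ≥ 1. Therefore the treewidth is 1.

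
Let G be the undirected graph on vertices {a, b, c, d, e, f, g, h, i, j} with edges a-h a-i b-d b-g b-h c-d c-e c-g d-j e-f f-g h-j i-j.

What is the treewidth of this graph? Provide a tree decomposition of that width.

Treewidth 2.
Bags: B1 = {e, f, g}  B2 = {c, e, g}  B3 = {b, c, g}  B4 = {b, c, d}  B5 = {b, d, h}  B6 = {d, h, j}  B7 = {a, h, j}  B8 = {a, i, j}
Tree: B1–B2, B2–B3, B3–B4, B4–B5, B5–B6, B6–B7, B7–B8

The largest bag has 3 vertices, giving width 2; this decomposition certifies tw(G) ≤ 2. The edges f–e–c–g–f form a cycle, so G is not a tree and its treewidth is at least 2. Therefore the treewidth is 2.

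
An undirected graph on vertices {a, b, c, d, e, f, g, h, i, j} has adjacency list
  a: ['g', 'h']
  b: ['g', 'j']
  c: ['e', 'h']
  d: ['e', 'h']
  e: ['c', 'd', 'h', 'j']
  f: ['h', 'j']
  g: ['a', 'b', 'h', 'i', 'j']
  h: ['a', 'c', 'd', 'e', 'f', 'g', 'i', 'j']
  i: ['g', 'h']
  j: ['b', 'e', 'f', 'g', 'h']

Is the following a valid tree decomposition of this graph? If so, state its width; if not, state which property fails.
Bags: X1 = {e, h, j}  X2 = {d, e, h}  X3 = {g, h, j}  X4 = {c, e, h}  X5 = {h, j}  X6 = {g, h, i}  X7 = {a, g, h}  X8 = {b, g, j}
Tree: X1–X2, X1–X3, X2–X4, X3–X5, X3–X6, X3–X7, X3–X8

A tree decomposition must satisfy three properties: every vertex lies in some bag; for every edge, both endpoints lie together in some bag; and for every vertex, the bags containing it form a connected subtree. Here vertex f appears in no bag, so the decomposition is invalid.

No — vertex f appears in no bag.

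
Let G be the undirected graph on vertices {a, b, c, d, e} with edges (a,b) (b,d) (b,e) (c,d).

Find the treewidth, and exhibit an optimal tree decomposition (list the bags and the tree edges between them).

Treewidth 1.
One such decomposition:
Bags: B1 = {c, d}  B2 = {b, d}  B3 = {a, b}  B4 = {b, e}
Tree: B1–B2, B2–B3, B3–B4

Every bag has size at most 2, so the width is 2 − 1 = 1 and tw(G) ≤ 1. G has an edge, so its treewidth is at least 1. Combining the bounds, tw(G) = 1.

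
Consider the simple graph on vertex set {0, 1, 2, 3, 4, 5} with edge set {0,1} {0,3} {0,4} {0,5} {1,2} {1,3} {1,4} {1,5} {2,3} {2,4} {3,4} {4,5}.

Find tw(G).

3

A width-3 tree decomposition is:
Bags: B1 = {1, 2, 3, 4}  B2 = {0, 1, 3, 4}  B3 = {0, 1, 4, 5}
Tree: B1–B2, B2–B3
The largest bag has 4 vertices, giving width 3; this decomposition certifies tw(G) ≤ 3. Conversely, {0, 1, 3, 4} is a clique of size 4, and the vertices of any clique must share a bag in every tree decomposition; so some bag has ≥ 4 vertices and tw(G) ≥ 3. Hence tw(G) = 3 exactly.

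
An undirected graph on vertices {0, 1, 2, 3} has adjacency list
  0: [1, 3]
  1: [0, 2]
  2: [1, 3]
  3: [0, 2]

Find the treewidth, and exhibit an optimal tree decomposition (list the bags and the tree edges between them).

The largest bag has 3 vertices, giving width 2; this decomposition certifies tw(G) ≤ 2. The edges 2–3–0–1–2 form a cycle, so G is not a tree and its treewidth is at least 2. Hence tw(G) = 2 exactly.

Treewidth 2.
One optimal decomposition is:
Bags: B1 = {0, 2, 3}  B2 = {0, 1, 2}
Tree: B1–B2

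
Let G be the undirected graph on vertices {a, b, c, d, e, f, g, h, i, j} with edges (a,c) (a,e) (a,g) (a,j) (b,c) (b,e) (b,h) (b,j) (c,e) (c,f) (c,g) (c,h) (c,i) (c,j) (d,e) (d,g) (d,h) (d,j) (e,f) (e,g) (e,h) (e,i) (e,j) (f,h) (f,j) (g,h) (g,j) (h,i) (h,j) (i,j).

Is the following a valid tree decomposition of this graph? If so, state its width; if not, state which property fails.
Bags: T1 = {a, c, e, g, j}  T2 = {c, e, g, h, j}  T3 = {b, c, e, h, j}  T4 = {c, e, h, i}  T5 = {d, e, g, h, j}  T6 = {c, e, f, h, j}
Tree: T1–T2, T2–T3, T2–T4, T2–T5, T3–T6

A tree decomposition must satisfy three properties: every vertex lies in some bag; for every edge, both endpoints lie together in some bag; and for every vertex, the bags containing it form a connected subtree. Here edge (j,i) lies in no bag, so the decomposition is invalid.

No — edge (j,i) lies in no bag.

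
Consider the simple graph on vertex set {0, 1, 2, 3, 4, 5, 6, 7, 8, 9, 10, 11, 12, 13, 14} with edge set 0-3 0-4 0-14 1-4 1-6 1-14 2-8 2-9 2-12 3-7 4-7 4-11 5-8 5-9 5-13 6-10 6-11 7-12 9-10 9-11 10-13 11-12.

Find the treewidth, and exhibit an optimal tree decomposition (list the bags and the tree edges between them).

The largest bag has 4 vertices, giving width 3; this decomposition certifies tw(G) ≤ 3. For the lower bound: the 4 vertex sets {5,8,13}, {2}, {9}, {6,10,11,12} are disjoint, each induces a connected subgraph, and every pair is joined by at least one edge of G. Contracting each set to a single vertex therefore yields K_{4} as a minor, and since treewidth is minor-monotone, tw(G) ≥ tw(K_{4}) = 3. Therefore the treewidth is 3.

Treewidth 3.
Bags: B1 = {2, 5, 8, 13}  B2 = {2, 5, 9, 13}  B3 = {2, 9, 10, 13}  B4 = {2, 9, 10, 12}  B5 = {9, 10, 11, 12}  B6 = {6, 10, 11, 12}  B7 = {6, 7, 11, 12}  B8 = {4, 6, 7, 11}  B9 = {1, 4, 6, 7}  B10 = {1, 3, 4, 7}  B11 = {0, 1, 3, 4}  B12 = {0, 1, 3, 14}
Tree: B1–B2, B2–B3, B3–B4, B4–B5, B5–B6, B6–B7, B7–B8, B8–B9, B9–B10, B10–B11, B11–B12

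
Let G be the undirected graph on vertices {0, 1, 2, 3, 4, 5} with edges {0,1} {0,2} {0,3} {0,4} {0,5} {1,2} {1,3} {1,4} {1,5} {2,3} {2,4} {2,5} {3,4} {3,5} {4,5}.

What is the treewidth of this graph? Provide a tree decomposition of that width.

With just one bag of size 6, the width is 6 − 1 = 5, so tw(G) ≤ 5. Conversely, {0, 1, 2, 3, 4, 5} is a clique of size 6, and the vertices of any clique must share a bag in every tree decomposition; so some bag has ≥ 6 vertices and tw(G) ≥ 5. The upper and lower bounds meet at 5, so that is the treewidth.

Treewidth 5.
One such decomposition:
Bags: B1 = {0, 1, 2, 3, 4, 5}
Tree: (single bag)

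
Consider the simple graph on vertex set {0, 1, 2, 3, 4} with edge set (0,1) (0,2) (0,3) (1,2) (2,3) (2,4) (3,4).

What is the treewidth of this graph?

A width-2 tree decomposition is:
Bags: B1 = {0, 2, 3}  B2 = {0, 1, 2}  B3 = {2, 3, 4}
Tree: B1–B2, B1–B3
Every bag has size at most 3, so the width is 3 − 1 = 2 and tw(G) ≤ 2. Conversely, {0, 1, 2} is a clique of size 3, and the vertices of any clique must share a bag in every tree decomposition; so some bag has ≥ 3 vertices and tw(G) ≥ 2. Hence tw(G) = 2 exactly.

2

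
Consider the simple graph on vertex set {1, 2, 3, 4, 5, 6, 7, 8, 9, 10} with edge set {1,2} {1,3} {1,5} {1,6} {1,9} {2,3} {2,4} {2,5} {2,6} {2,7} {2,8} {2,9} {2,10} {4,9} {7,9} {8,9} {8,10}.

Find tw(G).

A width-2 tree decomposition is:
Bags: B1 = {2, 4, 9}  B2 = {2, 8, 9}  B3 = {1, 2, 9}  B4 = {1, 2, 3}  B5 = {2, 8, 10}  B6 = {1, 2, 5}  B7 = {1, 2, 6}  B8 = {2, 7, 9}
Tree: B1–B2, B1–B3, B3–B4, B2–B5, B3–B6, B4–B7, B2–B8
Each bag holds 3 vertices, so the decomposition has width 2, which upper-bounds the treewidth. For the lower bound, the 3 vertices {1, 2, 9} are pairwise adjacent, and any tree decomposition puts a clique entirely inside one bag — forcing width ≥ 2. The upper and lower bounds meet at 2, so that is the treewidth.

2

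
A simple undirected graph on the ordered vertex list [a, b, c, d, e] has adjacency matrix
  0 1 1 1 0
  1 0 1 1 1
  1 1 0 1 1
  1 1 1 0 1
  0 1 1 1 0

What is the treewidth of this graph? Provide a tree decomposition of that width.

Treewidth 3.
One optimal decomposition is:
Bags: B1 = {b, c, d, e}  B2 = {a, b, c, d}
Tree: B1–B2

The largest bag has 4 vertices, giving width 3; this decomposition certifies tw(G) ≤ 3. On the other hand G contains the 4-clique {b, c, d, e}. A clique must lie in a single bag of any decomposition, so no decomposition can have width below 3. Hence tw(G) = 3 exactly.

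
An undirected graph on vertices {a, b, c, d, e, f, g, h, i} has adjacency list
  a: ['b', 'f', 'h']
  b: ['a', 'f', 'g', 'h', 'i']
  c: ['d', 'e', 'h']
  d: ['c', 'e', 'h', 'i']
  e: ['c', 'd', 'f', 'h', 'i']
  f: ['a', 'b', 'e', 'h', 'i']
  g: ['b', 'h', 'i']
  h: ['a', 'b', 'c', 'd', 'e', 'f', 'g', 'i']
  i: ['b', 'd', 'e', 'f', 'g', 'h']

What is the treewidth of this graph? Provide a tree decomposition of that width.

Treewidth 3.
One optimal decomposition is:
Bags: B1 = {d, e, h, i}  B2 = {e, f, h, i}  B3 = {c, d, e, h}  B4 = {b, f, h, i}  B5 = {b, g, h, i}  B6 = {a, b, f, h}
Tree: B1–B2, B1–B3, B2–B4, B4–B5, B4–B6

Each bag holds 4 vertices, so the decomposition has width 3, which upper-bounds the treewidth. On the other hand G contains the 4-clique {c, d, e, h}. A clique must lie in a single bag of any decomposition, so no decomposition can have width below 3. Hence tw(G) = 3 exactly.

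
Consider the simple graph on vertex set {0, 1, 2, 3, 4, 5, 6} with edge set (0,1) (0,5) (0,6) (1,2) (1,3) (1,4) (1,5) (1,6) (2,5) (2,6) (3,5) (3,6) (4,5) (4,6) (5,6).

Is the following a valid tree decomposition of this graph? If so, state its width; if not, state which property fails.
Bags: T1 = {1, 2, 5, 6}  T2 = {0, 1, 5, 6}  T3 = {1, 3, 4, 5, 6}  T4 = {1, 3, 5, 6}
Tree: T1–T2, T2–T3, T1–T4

A tree decomposition must satisfy three properties: every vertex lies in some bag; for every edge, both endpoints lie together in some bag; and for every vertex, the bags containing it form a connected subtree. Here bags containing vertex 3 are not connected in the tree, so the decomposition is invalid.

No — bags containing vertex 3 are not connected in the tree.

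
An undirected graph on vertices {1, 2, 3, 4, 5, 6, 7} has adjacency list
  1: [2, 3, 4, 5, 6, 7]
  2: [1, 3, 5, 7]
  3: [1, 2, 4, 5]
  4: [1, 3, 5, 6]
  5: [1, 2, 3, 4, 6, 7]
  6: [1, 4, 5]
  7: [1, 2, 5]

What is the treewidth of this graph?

A width-3 tree decomposition is:
Bags: B1 = {1, 3, 4, 5}  B2 = {1, 4, 5, 6}  B3 = {1, 2, 3, 5}  B4 = {1, 2, 5, 7}
Tree: B1–B2, B1–B3, B3–B4
Every bag has size at most 4, so the width is 4 − 1 = 3 and tw(G) ≤ 3. On the other hand G contains the 4-clique {1, 2, 3, 5}. A clique must lie in a single bag of any decomposition, so no decomposition can have width below 3. Therefore the treewidth is 3.

3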